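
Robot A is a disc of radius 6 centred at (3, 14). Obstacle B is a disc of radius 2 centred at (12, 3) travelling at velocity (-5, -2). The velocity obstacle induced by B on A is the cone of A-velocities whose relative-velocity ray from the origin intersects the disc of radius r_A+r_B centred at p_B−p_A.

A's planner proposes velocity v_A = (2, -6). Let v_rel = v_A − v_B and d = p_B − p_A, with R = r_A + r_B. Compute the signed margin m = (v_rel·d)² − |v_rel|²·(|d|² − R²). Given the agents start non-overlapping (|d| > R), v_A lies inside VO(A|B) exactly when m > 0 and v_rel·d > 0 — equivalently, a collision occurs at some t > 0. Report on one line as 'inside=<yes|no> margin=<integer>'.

d = (9, -11),  |d|² = 202;  R = 6+2 = 8,  c = 202−8² = 138
v_rel = (7, -4),  |v_rel|² = 65;  v_rel·d = (7)·(9) + (-4)·(-11) = 107
65·t² − 214·t + 138 = 0  ⇒  m = 107² − 65·138 = 2479
m = 2479 > 0,  v_rel·d = 107 > 0  ⇒  inside

inside=yes margin=2479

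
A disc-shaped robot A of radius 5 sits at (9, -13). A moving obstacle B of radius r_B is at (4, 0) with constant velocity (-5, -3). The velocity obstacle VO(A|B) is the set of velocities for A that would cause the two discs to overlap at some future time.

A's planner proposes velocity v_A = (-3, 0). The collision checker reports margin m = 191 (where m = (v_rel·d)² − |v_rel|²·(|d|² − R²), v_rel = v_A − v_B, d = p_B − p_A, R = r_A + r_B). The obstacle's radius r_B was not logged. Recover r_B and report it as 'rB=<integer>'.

m = 191
d = (-5, 13);  v_rel = (2, 3),  |v_rel|² = 13
v_rel×d = (2)·(13) − (3)·(-5) = 41
since m = R²·13 − 41²:  R² = (1681 + 191) / 13 = 144
R = √144 = 12  ⇒  r_B = 12 − 5 = 7

rB=7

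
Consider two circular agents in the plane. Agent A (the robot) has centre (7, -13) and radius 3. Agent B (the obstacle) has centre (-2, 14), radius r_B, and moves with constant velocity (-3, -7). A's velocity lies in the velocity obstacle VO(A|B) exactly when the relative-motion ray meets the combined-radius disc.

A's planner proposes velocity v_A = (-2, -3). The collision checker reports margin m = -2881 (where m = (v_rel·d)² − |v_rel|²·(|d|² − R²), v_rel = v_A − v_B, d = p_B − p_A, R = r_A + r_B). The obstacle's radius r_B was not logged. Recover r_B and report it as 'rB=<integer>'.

m = -2881
d = (-9, 27);  v_rel = (1, 4),  |v_rel|² = 17
v_rel×d = (1)·(27) − (4)·(-9) = 63
since m = R²·17 − 63²:  R² = (3969 + -2881) / 17 = 64
R = √64 = 8  ⇒  r_B = 8 − 3 = 5

rB=5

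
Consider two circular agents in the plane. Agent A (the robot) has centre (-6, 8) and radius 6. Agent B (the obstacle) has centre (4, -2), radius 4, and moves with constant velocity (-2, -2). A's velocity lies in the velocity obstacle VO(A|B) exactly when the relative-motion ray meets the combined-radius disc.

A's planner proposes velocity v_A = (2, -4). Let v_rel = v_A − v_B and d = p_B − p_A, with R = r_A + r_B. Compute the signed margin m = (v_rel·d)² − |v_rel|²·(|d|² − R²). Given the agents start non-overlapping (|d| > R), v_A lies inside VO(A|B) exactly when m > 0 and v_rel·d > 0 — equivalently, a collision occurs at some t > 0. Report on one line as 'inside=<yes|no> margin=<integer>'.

d = (10, -10),  |d|² = 200;  R = 6+4 = 10,  c = 200−10² = 100
v_rel = (4, -2),  |v_rel|² = 20;  v_rel·d = (4)·(10) + (-2)·(-10) = 60
20·t² − 120·t + 100 = 0  ⇒  m = 60² − 20·100 = 1600
m = 1600 > 0,  v_rel·d = 60 > 0  ⇒  inside

inside=yes margin=1600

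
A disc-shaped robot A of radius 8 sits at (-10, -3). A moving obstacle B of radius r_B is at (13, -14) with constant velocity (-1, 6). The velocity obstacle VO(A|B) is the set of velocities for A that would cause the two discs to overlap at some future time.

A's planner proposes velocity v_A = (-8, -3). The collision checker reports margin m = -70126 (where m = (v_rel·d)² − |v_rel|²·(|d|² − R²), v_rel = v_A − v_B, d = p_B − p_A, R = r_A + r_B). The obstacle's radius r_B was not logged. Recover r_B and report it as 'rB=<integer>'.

m = -70126
d = (23, -11);  v_rel = (-7, -9),  |v_rel|² = 130
v_rel×d = (-7)·(-11) − (-9)·(23) = 284
since m = R²·130 − 284²:  R² = (80656 + -70126) / 130 = 81
R = √81 = 9  ⇒  r_B = 9 − 8 = 1

rB=1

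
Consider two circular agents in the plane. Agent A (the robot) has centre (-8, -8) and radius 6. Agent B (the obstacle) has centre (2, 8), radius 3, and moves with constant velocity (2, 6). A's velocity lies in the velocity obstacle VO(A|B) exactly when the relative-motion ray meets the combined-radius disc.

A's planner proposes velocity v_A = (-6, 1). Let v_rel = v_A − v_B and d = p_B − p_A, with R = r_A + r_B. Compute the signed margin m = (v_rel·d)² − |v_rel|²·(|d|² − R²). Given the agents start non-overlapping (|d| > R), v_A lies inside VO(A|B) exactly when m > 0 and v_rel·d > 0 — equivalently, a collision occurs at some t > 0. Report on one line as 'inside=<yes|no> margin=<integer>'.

d = (10, 16),  |d|² = 356;  R = 6+3 = 9,  c = 356−9² = 275
v_rel = (-8, -5),  |v_rel|² = 89;  v_rel·d = (-8)·(10) + (-5)·(16) = -160
89·t² + 320·t + 275 = 0  ⇒  m = (-160)² − 89·275 = 1125
m = 1125 > 0,  v_rel·d = -160 < 0  ⇒  outside

inside=no margin=1125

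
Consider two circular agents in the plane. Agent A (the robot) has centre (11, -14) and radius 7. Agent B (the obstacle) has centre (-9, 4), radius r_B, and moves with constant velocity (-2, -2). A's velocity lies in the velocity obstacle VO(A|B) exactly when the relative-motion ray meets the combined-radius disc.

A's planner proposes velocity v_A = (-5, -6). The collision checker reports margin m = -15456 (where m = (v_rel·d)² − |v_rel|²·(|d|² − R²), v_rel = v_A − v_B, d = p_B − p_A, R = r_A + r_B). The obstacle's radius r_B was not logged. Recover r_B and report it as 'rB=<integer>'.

m = -15456
d = (-20, 18);  v_rel = (-3, -4),  |v_rel|² = 25
v_rel×d = (-3)·(18) − (-4)·(-20) = -134
since m = R²·25 − (-134)²:  R² = (17956 + -15456) / 25 = 100
R = √100 = 10  ⇒  r_B = 10 − 7 = 3

rB=3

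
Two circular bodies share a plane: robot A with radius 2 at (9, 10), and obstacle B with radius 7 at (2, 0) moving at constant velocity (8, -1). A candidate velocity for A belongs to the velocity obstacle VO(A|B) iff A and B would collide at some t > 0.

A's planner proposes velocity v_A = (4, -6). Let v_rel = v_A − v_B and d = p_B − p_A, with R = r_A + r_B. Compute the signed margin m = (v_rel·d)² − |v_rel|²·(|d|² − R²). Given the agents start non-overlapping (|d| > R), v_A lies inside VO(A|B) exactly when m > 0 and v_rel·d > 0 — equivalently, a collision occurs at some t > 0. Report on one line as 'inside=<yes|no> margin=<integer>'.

d = (-7, -10),  |d|² = 149;  R = 2+7 = 9,  c = 149−9² = 68
v_rel = (-4, -5),  |v_rel|² = 41;  v_rel·d = (-4)·(-7) + (-5)·(-10) = 78
41·t² − 156·t + 68 = 0  ⇒  m = 78² − 41·68 = 3296
m = 3296 > 0,  v_rel·d = 78 > 0  ⇒  inside

inside=yes margin=3296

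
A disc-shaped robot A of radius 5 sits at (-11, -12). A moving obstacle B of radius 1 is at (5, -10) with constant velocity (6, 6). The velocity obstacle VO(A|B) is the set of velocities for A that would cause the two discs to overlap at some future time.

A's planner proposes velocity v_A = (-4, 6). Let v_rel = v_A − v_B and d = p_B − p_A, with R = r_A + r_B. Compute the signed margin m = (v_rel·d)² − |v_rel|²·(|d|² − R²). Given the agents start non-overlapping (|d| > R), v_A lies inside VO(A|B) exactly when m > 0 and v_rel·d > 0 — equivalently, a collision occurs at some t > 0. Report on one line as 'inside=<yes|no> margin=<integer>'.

d = (16, 2),  |d|² = 260;  R = 5+1 = 6,  c = 260−6² = 224
v_rel = (-10, 0),  |v_rel|² = 100;  v_rel·d = (-10)·(16) + (0)·(2) = -160
100·t² + 320·t + 224 = 0  ⇒  m = (-160)² − 100·224 = 3200
m = 3200 > 0,  v_rel·d = -160 < 0  ⇒  outside

inside=no margin=3200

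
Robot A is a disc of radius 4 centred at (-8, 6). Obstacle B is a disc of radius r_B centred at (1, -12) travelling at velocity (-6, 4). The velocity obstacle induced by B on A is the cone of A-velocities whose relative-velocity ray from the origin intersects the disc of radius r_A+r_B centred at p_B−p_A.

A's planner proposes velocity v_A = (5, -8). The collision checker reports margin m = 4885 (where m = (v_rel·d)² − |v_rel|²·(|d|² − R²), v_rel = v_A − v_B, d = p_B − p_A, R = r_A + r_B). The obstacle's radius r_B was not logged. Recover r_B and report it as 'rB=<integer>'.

m = 4885
d = (9, -18);  v_rel = (11, -12),  |v_rel|² = 265
v_rel×d = (11)·(-18) − (-12)·(9) = -90
since m = R²·265 − (-90)²:  R² = (8100 + 4885) / 265 = 49
R = √49 = 7  ⇒  r_B = 7 − 4 = 3

rB=3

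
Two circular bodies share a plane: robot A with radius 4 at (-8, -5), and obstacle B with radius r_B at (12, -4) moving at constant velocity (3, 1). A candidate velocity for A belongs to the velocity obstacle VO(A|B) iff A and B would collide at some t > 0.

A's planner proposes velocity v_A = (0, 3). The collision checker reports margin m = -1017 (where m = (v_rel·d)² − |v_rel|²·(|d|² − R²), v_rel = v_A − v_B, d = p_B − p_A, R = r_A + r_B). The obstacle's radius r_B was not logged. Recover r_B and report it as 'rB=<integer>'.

m = -1017
d = (20, 1);  v_rel = (-3, 2),  |v_rel|² = 13
v_rel×d = (-3)·(1) − (2)·(20) = -43
since m = R²·13 − (-43)²:  R² = (1849 + -1017) / 13 = 64
R = √64 = 8  ⇒  r_B = 8 − 4 = 4

rB=4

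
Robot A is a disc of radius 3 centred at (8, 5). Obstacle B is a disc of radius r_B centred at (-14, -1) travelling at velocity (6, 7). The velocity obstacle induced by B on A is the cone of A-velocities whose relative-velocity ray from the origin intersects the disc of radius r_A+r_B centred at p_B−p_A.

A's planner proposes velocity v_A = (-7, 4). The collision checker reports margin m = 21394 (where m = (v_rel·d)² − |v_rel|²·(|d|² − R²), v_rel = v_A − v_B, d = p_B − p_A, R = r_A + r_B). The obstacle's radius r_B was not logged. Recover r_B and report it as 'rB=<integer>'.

m = 21394
d = (-22, -6);  v_rel = (-13, -3),  |v_rel|² = 178
v_rel×d = (-13)·(-6) − (-3)·(-22) = 12
since m = R²·178 − 12²:  R² = (144 + 21394) / 178 = 121
R = √121 = 11  ⇒  r_B = 11 − 3 = 8

rB=8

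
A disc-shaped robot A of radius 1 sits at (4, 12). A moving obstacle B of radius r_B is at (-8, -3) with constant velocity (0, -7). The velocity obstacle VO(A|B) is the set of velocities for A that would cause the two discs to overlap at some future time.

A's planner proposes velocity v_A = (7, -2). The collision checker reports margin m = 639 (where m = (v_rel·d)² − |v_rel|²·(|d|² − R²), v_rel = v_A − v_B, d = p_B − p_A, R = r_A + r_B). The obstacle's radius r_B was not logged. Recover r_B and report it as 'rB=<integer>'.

m = 639
d = (-12, -15);  v_rel = (7, 5),  |v_rel|² = 74
v_rel×d = (7)·(-15) − (5)·(-12) = -45
since m = R²·74 − (-45)²:  R² = (2025 + 639) / 74 = 36
R = √36 = 6  ⇒  r_B = 6 − 1 = 5

rB=5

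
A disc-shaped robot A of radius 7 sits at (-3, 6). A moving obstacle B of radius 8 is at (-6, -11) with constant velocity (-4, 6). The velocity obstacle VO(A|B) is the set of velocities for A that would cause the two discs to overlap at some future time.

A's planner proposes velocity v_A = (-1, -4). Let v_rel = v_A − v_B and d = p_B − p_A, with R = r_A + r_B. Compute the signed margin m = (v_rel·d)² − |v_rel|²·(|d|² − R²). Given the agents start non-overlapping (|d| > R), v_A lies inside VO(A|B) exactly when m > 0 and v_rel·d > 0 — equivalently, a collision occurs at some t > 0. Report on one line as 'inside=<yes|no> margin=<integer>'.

d = (-3, -17),  |d|² = 298;  R = 7+8 = 15,  c = 298−15² = 73
v_rel = (3, -10),  |v_rel|² = 109;  v_rel·d = (3)·(-3) + (-10)·(-17) = 161
109·t² − 322·t + 73 = 0  ⇒  m = 161² − 109·73 = 17964
m = 17964 > 0,  v_rel·d = 161 > 0  ⇒  inside

inside=yes margin=17964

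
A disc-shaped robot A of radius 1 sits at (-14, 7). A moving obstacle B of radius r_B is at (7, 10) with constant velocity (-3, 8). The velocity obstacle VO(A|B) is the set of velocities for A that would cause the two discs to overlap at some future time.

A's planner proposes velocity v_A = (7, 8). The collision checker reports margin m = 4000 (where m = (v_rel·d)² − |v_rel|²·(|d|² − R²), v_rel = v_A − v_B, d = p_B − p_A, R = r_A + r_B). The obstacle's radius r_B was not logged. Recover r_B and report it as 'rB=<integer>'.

m = 4000
d = (21, 3);  v_rel = (10, 0),  |v_rel|² = 100
v_rel×d = (10)·(3) − (0)·(21) = 30
since m = R²·100 − 30²:  R² = (900 + 4000) / 100 = 49
R = √49 = 7  ⇒  r_B = 7 − 1 = 6

rB=6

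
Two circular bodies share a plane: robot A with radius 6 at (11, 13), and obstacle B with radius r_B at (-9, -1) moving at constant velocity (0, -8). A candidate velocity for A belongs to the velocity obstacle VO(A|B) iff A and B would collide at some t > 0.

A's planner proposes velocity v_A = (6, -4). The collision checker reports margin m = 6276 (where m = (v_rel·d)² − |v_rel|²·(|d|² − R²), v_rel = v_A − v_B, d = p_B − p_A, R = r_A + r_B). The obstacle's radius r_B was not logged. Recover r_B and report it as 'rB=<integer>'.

m = 6276
d = (-20, -14);  v_rel = (6, 4),  |v_rel|² = 52
v_rel×d = (6)·(-14) − (4)·(-20) = -4
since m = R²·52 − (-4)²:  R² = (16 + 6276) / 52 = 121
R = √121 = 11  ⇒  r_B = 11 − 6 = 5

rB=5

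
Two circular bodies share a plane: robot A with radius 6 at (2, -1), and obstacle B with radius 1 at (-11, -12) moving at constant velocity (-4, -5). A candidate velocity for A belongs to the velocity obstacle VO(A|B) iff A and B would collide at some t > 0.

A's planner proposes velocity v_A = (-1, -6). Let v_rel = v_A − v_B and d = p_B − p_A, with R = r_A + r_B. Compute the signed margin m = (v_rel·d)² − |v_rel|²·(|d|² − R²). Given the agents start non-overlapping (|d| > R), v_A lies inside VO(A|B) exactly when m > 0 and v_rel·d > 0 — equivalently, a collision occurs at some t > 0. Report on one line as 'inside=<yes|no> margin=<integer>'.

d = (-13, -11),  |d|² = 290;  R = 6+1 = 7,  c = 290−7² = 241
v_rel = (3, -1),  |v_rel|² = 10;  v_rel·d = (3)·(-13) + (-1)·(-11) = -28
10·t² + 56·t + 241 = 0  ⇒  m = (-28)² − 10·241 = -1626
m = -1626 < 0,  v_rel·d = -28 < 0  ⇒  outside

inside=no margin=-1626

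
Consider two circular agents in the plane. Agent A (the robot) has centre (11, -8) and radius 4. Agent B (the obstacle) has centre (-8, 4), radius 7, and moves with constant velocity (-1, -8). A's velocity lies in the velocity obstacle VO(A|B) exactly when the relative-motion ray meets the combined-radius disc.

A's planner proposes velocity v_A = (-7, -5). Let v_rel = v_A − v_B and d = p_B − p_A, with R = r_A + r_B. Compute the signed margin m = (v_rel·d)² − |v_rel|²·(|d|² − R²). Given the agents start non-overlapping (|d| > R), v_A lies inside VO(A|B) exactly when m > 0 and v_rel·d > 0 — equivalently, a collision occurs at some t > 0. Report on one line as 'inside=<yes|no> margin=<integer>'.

d = (-19, 12),  |d|² = 505;  R = 4+7 = 11,  c = 505−11² = 384
v_rel = (-6, 3),  |v_rel|² = 45;  v_rel·d = (-6)·(-19) + (3)·(12) = 150
45·t² − 300·t + 384 = 0  ⇒  m = 150² − 45·384 = 5220
m = 5220 > 0,  v_rel·d = 150 > 0  ⇒  inside

inside=yes margin=5220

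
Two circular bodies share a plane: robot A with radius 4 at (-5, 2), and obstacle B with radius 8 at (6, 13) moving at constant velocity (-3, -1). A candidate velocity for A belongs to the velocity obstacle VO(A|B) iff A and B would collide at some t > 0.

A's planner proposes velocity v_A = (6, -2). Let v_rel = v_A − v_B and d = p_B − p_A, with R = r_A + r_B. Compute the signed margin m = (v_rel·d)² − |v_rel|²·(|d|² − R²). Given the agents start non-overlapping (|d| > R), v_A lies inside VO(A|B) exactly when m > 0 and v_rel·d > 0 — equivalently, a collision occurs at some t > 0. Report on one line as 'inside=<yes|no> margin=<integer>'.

d = (11, 11),  |d|² = 242;  R = 4+8 = 12,  c = 242−12² = 98
v_rel = (9, -1),  |v_rel|² = 82;  v_rel·d = (9)·(11) + (-1)·(11) = 88
82·t² − 176·t + 98 = 0  ⇒  m = 88² − 82·98 = -292
m = -292 < 0,  v_rel·d = 88 > 0  ⇒  outside

inside=no margin=-292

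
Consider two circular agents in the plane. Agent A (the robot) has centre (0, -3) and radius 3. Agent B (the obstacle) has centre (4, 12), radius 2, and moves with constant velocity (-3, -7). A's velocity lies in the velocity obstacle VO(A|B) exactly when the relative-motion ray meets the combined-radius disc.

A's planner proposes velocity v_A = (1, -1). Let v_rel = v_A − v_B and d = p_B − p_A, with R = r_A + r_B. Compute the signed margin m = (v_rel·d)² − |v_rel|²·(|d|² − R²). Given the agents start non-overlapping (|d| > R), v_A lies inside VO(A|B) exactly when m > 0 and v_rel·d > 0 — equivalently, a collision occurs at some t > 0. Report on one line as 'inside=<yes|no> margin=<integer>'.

d = (4, 15),  |d|² = 241;  R = 3+2 = 5,  c = 241−5² = 216
v_rel = (4, 6),  |v_rel|² = 52;  v_rel·d = (4)·(4) + (6)·(15) = 106
52·t² − 212·t + 216 = 0  ⇒  m = 106² − 52·216 = 4
m = 4 > 0,  v_rel·d = 106 > 0  ⇒  inside

inside=yes margin=4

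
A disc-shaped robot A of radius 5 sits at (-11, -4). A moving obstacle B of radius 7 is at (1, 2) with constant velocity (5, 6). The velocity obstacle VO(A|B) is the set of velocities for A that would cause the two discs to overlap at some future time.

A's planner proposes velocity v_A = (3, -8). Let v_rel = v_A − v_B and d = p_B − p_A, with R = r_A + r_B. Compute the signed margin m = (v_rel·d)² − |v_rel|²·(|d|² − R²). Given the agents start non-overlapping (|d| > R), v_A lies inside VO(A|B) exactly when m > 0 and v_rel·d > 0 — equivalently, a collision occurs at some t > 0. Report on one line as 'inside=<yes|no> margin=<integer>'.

d = (12, 6),  |d|² = 180;  R = 5+7 = 12,  c = 180−12² = 36
v_rel = (-2, -14),  |v_rel|² = 200;  v_rel·d = (-2)·(12) + (-14)·(6) = -108
200·t² + 216·t + 36 = 0  ⇒  m = (-108)² − 200·36 = 4464
m = 4464 > 0,  v_rel·d = -108 < 0  ⇒  outside

inside=no margin=4464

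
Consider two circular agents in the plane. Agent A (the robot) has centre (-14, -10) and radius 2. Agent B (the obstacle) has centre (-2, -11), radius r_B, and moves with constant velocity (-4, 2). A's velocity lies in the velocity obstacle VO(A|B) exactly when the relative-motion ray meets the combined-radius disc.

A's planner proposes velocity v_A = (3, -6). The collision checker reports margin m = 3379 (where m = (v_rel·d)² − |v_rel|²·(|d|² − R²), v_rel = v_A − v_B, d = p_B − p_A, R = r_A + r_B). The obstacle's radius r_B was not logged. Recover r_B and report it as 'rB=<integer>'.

m = 3379
d = (12, -1);  v_rel = (7, -8),  |v_rel|² = 113
v_rel×d = (7)·(-1) − (-8)·(12) = 89
since m = R²·113 − 89²:  R² = (7921 + 3379) / 113 = 100
R = √100 = 10  ⇒  r_B = 10 − 2 = 8

rB=8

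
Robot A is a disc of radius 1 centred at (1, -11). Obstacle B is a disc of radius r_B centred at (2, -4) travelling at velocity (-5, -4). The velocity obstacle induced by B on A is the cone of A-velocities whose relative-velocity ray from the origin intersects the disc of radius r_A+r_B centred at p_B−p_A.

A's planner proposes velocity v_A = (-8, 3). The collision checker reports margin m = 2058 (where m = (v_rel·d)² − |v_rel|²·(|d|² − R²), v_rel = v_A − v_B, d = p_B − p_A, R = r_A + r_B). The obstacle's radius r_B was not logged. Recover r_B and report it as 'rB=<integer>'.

m = 2058
d = (1, 7);  v_rel = (-3, 7),  |v_rel|² = 58
v_rel×d = (-3)·(7) − (7)·(1) = -28
since m = R²·58 − (-28)²:  R² = (784 + 2058) / 58 = 49
R = √49 = 7  ⇒  r_B = 7 − 1 = 6

rB=6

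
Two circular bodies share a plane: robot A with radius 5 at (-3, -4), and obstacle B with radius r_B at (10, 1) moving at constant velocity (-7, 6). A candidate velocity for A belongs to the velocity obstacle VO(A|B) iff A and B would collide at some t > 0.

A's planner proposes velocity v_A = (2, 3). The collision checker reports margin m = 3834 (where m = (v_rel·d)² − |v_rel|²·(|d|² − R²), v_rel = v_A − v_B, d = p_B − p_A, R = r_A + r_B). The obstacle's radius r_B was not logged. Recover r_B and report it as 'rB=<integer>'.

m = 3834
d = (13, 5);  v_rel = (9, -3),  |v_rel|² = 90
v_rel×d = (9)·(5) − (-3)·(13) = 84
since m = R²·90 − 84²:  R² = (7056 + 3834) / 90 = 121
R = √121 = 11  ⇒  r_B = 11 − 5 = 6

rB=6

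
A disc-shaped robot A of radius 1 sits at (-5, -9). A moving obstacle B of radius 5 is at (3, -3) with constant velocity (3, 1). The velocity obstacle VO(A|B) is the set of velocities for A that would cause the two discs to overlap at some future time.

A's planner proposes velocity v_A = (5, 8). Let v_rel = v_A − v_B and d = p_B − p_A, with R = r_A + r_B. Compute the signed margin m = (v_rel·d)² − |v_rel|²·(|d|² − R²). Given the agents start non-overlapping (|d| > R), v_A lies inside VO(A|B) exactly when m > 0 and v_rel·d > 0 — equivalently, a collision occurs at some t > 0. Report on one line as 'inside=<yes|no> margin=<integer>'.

d = (8, 6),  |d|² = 100;  R = 1+5 = 6,  c = 100−6² = 64
v_rel = (2, 7),  |v_rel|² = 53;  v_rel·d = (2)·(8) + (7)·(6) = 58
53·t² − 116·t + 64 = 0  ⇒  m = 58² − 53·64 = -28
m = -28 < 0,  v_rel·d = 58 > 0  ⇒  outside

inside=no margin=-28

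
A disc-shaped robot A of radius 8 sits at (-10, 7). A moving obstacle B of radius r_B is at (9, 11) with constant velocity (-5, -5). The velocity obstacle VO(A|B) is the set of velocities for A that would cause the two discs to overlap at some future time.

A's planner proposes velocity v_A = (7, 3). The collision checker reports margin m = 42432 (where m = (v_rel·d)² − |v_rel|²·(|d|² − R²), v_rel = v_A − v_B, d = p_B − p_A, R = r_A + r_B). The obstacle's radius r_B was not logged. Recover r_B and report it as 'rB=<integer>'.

m = 42432
d = (19, 4);  v_rel = (12, 8),  |v_rel|² = 208
v_rel×d = (12)·(4) − (8)·(19) = -104
since m = R²·208 − (-104)²:  R² = (10816 + 42432) / 208 = 256
R = √256 = 16  ⇒  r_B = 16 − 8 = 8

rB=8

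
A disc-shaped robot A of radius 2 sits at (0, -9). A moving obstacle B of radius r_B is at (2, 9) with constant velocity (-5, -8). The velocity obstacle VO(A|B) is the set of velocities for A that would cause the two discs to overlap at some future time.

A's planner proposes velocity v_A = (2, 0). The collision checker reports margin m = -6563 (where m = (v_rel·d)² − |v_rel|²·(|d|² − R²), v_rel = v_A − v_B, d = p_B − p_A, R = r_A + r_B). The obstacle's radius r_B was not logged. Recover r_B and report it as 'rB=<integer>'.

m = -6563
d = (2, 18);  v_rel = (7, 8),  |v_rel|² = 113
v_rel×d = (7)·(18) − (8)·(2) = 110
since m = R²·113 − 110²:  R² = (12100 + -6563) / 113 = 49
R = √49 = 7  ⇒  r_B = 7 − 2 = 5

rB=5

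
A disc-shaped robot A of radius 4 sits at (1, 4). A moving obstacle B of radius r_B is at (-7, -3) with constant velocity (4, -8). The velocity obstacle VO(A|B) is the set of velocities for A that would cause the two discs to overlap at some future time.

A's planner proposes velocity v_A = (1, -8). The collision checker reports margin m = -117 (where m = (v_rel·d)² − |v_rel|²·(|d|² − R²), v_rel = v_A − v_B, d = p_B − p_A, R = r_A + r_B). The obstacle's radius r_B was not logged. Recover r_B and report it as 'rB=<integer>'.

m = -117
d = (-8, -7);  v_rel = (-3, 0),  |v_rel|² = 9
v_rel×d = (-3)·(-7) − (0)·(-8) = 21
since m = R²·9 − 21²:  R² = (441 + -117) / 9 = 36
R = √36 = 6  ⇒  r_B = 6 − 4 = 2

rB=2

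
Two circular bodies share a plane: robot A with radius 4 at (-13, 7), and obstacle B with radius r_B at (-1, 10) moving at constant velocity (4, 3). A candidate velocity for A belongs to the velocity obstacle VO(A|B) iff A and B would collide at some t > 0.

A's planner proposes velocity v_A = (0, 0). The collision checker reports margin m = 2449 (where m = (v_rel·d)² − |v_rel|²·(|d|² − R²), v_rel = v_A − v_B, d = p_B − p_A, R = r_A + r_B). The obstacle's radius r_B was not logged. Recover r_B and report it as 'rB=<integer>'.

m = 2449
d = (12, 3);  v_rel = (-4, -3),  |v_rel|² = 25
v_rel×d = (-4)·(3) − (-3)·(12) = 24
since m = R²·25 − 24²:  R² = (576 + 2449) / 25 = 121
R = √121 = 11  ⇒  r_B = 11 − 4 = 7

rB=7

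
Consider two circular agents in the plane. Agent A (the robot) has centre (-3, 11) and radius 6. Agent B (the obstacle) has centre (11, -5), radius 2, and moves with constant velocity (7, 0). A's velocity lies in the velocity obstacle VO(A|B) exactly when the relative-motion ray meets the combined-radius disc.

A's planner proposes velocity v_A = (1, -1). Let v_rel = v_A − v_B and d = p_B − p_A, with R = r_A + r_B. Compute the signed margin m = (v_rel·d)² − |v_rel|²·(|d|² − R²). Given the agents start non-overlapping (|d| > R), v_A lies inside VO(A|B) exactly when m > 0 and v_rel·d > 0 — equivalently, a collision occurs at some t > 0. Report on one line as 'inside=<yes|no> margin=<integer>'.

d = (14, -16),  |d|² = 452;  R = 6+2 = 8,  c = 452−8² = 388
v_rel = (-6, -1),  |v_rel|² = 37;  v_rel·d = (-6)·(14) + (-1)·(-16) = -68
37·t² + 136·t + 388 = 0  ⇒  m = (-68)² − 37·388 = -9732
m = -9732 < 0,  v_rel·d = -68 < 0  ⇒  outside

inside=no margin=-9732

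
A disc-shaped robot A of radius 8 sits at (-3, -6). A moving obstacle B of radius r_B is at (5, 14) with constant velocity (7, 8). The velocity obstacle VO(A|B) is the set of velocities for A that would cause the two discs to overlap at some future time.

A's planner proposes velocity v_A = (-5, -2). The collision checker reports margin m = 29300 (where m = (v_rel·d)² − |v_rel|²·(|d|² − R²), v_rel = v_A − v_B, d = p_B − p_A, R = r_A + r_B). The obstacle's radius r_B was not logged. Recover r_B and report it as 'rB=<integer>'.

m = 29300
d = (8, 20);  v_rel = (-12, -10),  |v_rel|² = 244
v_rel×d = (-12)·(20) − (-10)·(8) = -160
since m = R²·244 − (-160)²:  R² = (25600 + 29300) / 244 = 225
R = √225 = 15  ⇒  r_B = 15 − 8 = 7

rB=7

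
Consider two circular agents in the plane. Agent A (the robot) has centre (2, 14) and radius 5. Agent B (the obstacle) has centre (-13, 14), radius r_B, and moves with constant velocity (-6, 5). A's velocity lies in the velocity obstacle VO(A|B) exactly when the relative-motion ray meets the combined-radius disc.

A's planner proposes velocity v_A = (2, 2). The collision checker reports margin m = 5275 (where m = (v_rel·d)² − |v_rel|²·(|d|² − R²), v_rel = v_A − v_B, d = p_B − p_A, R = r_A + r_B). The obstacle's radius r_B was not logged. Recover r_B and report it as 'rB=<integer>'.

m = 5275
d = (-15, 0);  v_rel = (8, -3),  |v_rel|² = 73
v_rel×d = (8)·(0) − (-3)·(-15) = -45
since m = R²·73 − (-45)²:  R² = (2025 + 5275) / 73 = 100
R = √100 = 10  ⇒  r_B = 10 − 5 = 5

rB=5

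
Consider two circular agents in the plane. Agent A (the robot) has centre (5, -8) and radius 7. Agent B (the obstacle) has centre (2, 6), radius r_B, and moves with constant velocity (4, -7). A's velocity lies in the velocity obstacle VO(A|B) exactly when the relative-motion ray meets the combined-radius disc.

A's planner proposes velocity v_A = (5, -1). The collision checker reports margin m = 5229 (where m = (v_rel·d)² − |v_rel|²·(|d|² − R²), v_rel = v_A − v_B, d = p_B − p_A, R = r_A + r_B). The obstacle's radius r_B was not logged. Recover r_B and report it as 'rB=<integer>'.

m = 5229
d = (-3, 14);  v_rel = (1, 6),  |v_rel|² = 37
v_rel×d = (1)·(14) − (6)·(-3) = 32
since m = R²·37 − 32²:  R² = (1024 + 5229) / 37 = 169
R = √169 = 13  ⇒  r_B = 13 − 7 = 6

rB=6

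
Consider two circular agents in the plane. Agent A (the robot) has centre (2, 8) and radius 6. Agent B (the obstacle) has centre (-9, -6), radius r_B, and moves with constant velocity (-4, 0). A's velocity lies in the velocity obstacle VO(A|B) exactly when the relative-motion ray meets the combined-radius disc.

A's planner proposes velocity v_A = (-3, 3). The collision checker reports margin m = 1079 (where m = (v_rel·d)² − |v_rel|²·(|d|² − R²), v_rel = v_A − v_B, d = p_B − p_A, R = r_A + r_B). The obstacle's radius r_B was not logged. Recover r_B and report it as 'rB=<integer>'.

m = 1079
d = (-11, -14);  v_rel = (1, 3),  |v_rel|² = 10
v_rel×d = (1)·(-14) − (3)·(-11) = 19
since m = R²·10 − 19²:  R² = (361 + 1079) / 10 = 144
R = √144 = 12  ⇒  r_B = 12 − 6 = 6

rB=6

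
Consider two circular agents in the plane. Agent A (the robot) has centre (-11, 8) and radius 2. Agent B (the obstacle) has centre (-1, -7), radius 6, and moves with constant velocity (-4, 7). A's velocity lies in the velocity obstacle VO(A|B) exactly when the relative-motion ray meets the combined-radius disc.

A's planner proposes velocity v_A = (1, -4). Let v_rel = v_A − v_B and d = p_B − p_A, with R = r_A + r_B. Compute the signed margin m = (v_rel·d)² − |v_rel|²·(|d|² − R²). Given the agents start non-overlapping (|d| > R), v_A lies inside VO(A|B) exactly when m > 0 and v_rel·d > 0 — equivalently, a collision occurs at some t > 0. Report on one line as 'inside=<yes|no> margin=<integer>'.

d = (10, -15),  |d|² = 325;  R = 2+6 = 8,  c = 325−8² = 261
v_rel = (5, -11),  |v_rel|² = 146;  v_rel·d = (5)·(10) + (-11)·(-15) = 215
146·t² − 430·t + 261 = 0  ⇒  m = 215² − 146·261 = 8119
m = 8119 > 0,  v_rel·d = 215 > 0  ⇒  inside

inside=yes margin=8119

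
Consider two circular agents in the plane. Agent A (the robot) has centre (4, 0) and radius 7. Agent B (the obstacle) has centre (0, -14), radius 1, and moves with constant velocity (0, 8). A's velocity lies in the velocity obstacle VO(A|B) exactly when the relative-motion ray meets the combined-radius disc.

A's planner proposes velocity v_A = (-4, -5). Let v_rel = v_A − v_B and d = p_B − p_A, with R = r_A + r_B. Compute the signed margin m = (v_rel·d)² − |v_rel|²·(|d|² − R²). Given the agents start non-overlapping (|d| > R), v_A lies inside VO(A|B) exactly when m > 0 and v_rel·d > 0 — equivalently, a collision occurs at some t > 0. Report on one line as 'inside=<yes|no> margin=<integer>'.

d = (-4, -14),  |d|² = 212;  R = 7+1 = 8,  c = 212−8² = 148
v_rel = (-4, -13),  |v_rel|² = 185;  v_rel·d = (-4)·(-4) + (-13)·(-14) = 198
185·t² − 396·t + 148 = 0  ⇒  m = 198² − 185·148 = 11824
m = 11824 > 0,  v_rel·d = 198 > 0  ⇒  inside

inside=yes margin=11824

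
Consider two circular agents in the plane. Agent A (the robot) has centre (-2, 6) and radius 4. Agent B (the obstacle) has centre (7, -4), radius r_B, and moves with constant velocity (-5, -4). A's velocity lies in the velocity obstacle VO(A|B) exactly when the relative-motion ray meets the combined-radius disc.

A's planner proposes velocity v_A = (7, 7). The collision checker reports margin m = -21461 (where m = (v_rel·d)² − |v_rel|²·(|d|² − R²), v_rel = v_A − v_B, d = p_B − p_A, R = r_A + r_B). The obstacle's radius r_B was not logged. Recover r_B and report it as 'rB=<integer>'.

m = -21461
d = (9, -10);  v_rel = (12, 11),  |v_rel|² = 265
v_rel×d = (12)·(-10) − (11)·(9) = -219
since m = R²·265 − (-219)²:  R² = (47961 + -21461) / 265 = 100
R = √100 = 10  ⇒  r_B = 10 − 4 = 6

rB=6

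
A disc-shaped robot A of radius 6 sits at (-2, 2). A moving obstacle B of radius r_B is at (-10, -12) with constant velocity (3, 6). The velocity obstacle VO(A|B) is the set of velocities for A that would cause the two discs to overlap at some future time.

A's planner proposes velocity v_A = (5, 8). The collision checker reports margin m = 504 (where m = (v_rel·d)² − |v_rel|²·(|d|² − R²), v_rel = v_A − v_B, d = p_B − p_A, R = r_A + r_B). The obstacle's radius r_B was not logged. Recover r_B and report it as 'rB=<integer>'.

m = 504
d = (-8, -14);  v_rel = (2, 2),  |v_rel|² = 8
v_rel×d = (2)·(-14) − (2)·(-8) = -12
since m = R²·8 − (-12)²:  R² = (144 + 504) / 8 = 81
R = √81 = 9  ⇒  r_B = 9 − 6 = 3

rB=3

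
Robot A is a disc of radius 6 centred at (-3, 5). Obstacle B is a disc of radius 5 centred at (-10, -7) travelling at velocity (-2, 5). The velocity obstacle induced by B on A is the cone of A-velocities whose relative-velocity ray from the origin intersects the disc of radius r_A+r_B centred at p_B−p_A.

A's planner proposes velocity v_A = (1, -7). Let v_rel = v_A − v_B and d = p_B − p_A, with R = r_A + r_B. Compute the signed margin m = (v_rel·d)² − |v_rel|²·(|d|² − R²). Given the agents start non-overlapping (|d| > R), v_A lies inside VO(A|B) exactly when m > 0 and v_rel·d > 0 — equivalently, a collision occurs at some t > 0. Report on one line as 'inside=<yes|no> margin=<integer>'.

d = (-7, -12),  |d|² = 193;  R = 6+5 = 11,  c = 193−11² = 72
v_rel = (3, -12),  |v_rel|² = 153;  v_rel·d = (3)·(-7) + (-12)·(-12) = 123
153·t² − 246·t + 72 = 0  ⇒  m = 123² − 153·72 = 4113
m = 4113 > 0,  v_rel·d = 123 > 0  ⇒  inside

inside=yes margin=4113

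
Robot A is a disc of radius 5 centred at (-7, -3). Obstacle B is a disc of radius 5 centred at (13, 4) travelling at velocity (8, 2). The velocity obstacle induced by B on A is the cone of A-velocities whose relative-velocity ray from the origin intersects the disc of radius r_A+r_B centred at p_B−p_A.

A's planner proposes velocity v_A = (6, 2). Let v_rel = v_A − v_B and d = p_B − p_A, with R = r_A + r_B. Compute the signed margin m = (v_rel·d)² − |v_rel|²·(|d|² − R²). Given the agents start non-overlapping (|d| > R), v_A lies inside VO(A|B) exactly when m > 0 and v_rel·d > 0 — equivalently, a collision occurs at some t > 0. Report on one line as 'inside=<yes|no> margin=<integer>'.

d = (20, 7),  |d|² = 449;  R = 5+5 = 10,  c = 449−10² = 349
v_rel = (-2, 0),  |v_rel|² = 4;  v_rel·d = (-2)·(20) + (0)·(7) = -40
4·t² + 80·t + 349 = 0  ⇒  m = (-40)² − 4·349 = 204
m = 204 > 0,  v_rel·d = -40 < 0  ⇒  outside

inside=no margin=204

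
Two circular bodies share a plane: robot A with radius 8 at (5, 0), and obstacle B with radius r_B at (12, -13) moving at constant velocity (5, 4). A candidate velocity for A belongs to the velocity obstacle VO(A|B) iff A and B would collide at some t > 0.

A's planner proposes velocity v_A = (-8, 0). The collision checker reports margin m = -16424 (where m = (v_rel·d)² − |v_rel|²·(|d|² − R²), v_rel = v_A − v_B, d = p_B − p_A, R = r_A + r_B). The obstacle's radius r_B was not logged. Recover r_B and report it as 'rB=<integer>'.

m = -16424
d = (7, -13);  v_rel = (-13, -4),  |v_rel|² = 185
v_rel×d = (-13)·(-13) − (-4)·(7) = 197
since m = R²·185 − 197²:  R² = (38809 + -16424) / 185 = 121
R = √121 = 11  ⇒  r_B = 11 − 8 = 3

rB=3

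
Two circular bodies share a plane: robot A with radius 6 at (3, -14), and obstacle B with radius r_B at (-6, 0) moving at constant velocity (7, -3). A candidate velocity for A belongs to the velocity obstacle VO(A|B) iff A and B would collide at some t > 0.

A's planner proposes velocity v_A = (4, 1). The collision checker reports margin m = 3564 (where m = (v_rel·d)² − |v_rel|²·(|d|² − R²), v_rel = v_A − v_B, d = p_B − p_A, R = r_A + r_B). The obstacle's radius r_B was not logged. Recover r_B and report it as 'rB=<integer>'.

m = 3564
d = (-9, 14);  v_rel = (-3, 4),  |v_rel|² = 25
v_rel×d = (-3)·(14) − (4)·(-9) = -6
since m = R²·25 − (-6)²:  R² = (36 + 3564) / 25 = 144
R = √144 = 12  ⇒  r_B = 12 − 6 = 6

rB=6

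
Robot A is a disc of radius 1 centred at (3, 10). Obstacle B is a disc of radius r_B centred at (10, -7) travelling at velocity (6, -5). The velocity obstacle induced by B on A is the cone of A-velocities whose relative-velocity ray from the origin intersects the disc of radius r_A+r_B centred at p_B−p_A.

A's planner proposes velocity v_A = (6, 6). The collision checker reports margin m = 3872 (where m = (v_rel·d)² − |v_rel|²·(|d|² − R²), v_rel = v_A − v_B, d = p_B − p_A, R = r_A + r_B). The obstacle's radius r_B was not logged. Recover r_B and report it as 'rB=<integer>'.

m = 3872
d = (7, -17);  v_rel = (0, 11),  |v_rel|² = 121
v_rel×d = (0)·(-17) − (11)·(7) = -77
since m = R²·121 − (-77)²:  R² = (5929 + 3872) / 121 = 81
R = √81 = 9  ⇒  r_B = 9 − 1 = 8

rB=8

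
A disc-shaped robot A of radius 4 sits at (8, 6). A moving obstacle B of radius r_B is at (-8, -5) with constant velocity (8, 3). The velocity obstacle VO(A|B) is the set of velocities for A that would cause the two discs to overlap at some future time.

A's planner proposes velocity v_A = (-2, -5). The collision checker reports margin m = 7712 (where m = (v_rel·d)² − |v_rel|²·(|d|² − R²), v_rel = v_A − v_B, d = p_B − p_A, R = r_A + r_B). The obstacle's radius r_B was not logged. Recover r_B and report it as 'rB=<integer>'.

m = 7712
d = (-16, -11);  v_rel = (-10, -8),  |v_rel|² = 164
v_rel×d = (-10)·(-11) − (-8)·(-16) = -18
since m = R²·164 − (-18)²:  R² = (324 + 7712) / 164 = 49
R = √49 = 7  ⇒  r_B = 7 − 4 = 3

rB=3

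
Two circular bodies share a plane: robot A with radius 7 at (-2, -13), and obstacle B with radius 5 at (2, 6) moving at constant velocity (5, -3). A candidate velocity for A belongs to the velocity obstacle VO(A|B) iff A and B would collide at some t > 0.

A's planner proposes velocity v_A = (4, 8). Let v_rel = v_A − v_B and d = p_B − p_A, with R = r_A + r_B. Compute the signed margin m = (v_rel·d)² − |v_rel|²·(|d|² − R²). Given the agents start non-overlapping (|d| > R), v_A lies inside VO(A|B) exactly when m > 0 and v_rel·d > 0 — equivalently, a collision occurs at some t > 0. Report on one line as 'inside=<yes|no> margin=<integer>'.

d = (4, 19),  |d|² = 377;  R = 7+5 = 12,  c = 377−12² = 233
v_rel = (-1, 11),  |v_rel|² = 122;  v_rel·d = (-1)·(4) + (11)·(19) = 205
122·t² − 410·t + 233 = 0  ⇒  m = 205² − 122·233 = 13599
m = 13599 > 0,  v_rel·d = 205 > 0  ⇒  inside

inside=yes margin=13599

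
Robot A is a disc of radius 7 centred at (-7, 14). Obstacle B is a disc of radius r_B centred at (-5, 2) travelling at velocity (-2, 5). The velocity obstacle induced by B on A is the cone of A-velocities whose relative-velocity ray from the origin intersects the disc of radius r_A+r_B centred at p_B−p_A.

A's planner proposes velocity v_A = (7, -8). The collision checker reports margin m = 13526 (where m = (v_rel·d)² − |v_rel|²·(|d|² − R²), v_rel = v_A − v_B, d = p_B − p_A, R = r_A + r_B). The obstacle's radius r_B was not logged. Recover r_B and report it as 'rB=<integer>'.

m = 13526
d = (2, -12);  v_rel = (9, -13),  |v_rel|² = 250
v_rel×d = (9)·(-12) − (-13)·(2) = -82
since m = R²·250 − (-82)²:  R² = (6724 + 13526) / 250 = 81
R = √81 = 9  ⇒  r_B = 9 − 7 = 2

rB=2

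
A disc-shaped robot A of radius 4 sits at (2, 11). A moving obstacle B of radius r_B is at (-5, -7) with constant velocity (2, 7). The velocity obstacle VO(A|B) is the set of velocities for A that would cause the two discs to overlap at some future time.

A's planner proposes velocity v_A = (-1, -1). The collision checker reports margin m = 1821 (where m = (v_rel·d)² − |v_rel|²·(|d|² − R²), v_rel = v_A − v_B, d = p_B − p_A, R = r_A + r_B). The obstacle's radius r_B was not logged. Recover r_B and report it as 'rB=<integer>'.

m = 1821
d = (-7, -18);  v_rel = (-3, -8),  |v_rel|² = 73
v_rel×d = (-3)·(-18) − (-8)·(-7) = -2
since m = R²·73 − (-2)²:  R² = (4 + 1821) / 73 = 25
R = √25 = 5  ⇒  r_B = 5 − 4 = 1

rB=1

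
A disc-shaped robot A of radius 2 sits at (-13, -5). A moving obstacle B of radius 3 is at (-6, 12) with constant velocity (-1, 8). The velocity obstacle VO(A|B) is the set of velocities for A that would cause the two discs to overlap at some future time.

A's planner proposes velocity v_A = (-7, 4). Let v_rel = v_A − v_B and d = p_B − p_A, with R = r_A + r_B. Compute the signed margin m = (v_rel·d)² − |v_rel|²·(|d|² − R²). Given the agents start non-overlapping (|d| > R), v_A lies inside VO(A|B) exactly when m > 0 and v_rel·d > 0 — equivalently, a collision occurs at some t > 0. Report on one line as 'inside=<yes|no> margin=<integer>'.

d = (7, 17),  |d|² = 338;  R = 2+3 = 5,  c = 338−5² = 313
v_rel = (-6, -4),  |v_rel|² = 52;  v_rel·d = (-6)·(7) + (-4)·(17) = -110
52·t² + 220·t + 313 = 0  ⇒  m = (-110)² − 52·313 = -4176
m = -4176 < 0,  v_rel·d = -110 < 0  ⇒  outside

inside=no margin=-4176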